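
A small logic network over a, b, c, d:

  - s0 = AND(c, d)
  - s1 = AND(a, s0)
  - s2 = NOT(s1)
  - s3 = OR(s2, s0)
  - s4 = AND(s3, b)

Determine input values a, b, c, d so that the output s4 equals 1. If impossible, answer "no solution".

s4 = AND(s3, b) must be 1, so both s3 = 1 and b = 1.
s3 = OR(s2, s0) must be 1, so at least one of s2, s0 is 1.
Check with a=0 b=1 c=1 d=1:
s0 = AND(c, d) = AND(1, 1) = 1
s1 = AND(a, s0) = AND(0, 1) = 0
s2 = NOT(s1) = NOT 0 = 1
s3 = OR(s2, s0) = OR(1, 1) = 1
s4 = AND(s3, b) = AND(1, 1) = 1
So s4 = 1 as required.

a=0 b=1 c=1 d=1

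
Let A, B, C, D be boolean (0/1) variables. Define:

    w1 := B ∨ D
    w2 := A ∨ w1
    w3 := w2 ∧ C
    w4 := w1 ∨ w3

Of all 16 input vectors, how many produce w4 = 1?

13

w4 = w1 ∨ w3 must be 1, so at least one of w1, w3 is 1.
Enumerating the 16 input combinations, 13 give w4 = 1 and 3 give w4 = 0.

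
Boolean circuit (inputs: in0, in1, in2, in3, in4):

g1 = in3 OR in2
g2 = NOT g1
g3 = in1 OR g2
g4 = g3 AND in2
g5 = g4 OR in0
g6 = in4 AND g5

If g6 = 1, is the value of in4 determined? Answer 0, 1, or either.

1

g6 = in4 AND g5 must be 1, so both in4 = 1 and g5 = 1.
Every assignment with g6 = 1 has in4 = 1; there are 10 such assignment(s).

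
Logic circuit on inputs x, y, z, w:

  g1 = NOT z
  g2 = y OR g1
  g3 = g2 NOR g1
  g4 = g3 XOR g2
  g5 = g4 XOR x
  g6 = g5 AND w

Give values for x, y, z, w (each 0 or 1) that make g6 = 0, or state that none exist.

g6 = g5 AND w must be 0, so at least one of g5, w is 0.
Check with x=1, y=0, z=0, w=0:
g1 = NOT z = NOT 0 = 1
g2 = y OR g1 = 0 OR 1 = 1
g3 = g2 NOR g1 = 1 NOR 1 = 0
g4 = g3 XOR g2 = 0 XOR 1 = 1
g5 = g4 XOR x = 1 XOR 1 = 0
g6 = g5 AND w = 0 AND 0 = 0
So g6 = 0 as required.

x=1, y=0, z=0, w=0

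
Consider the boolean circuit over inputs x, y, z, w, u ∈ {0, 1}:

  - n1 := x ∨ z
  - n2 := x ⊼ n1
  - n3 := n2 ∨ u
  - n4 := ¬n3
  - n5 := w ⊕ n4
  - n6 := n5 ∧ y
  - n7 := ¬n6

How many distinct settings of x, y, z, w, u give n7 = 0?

n7 = ¬n6 must be 0, so n6 = 1.
Enumerating the 32 input combinations, 8 give n7 = 0 and 24 give n7 = 1.

8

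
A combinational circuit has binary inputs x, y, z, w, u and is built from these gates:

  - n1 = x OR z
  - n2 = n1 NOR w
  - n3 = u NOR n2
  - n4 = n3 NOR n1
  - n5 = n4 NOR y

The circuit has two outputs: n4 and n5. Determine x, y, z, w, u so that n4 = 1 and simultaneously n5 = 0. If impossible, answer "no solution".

x=0, y=1, z=0, w=0, u=1

Check with x=0, y=1, z=0, w=0, u=1:
n1 = x OR z = 0 OR 0 = 0
n2 = n1 NOR w = 0 NOR 0 = 1
n3 = u NOR n2 = 1 NOR 1 = 0
n4 = n3 NOR n1 = 0 NOR 0 = 1
n5 = n4 NOR y = 1 NOR 1 = 0
So n4 = 1 and n5 = 0.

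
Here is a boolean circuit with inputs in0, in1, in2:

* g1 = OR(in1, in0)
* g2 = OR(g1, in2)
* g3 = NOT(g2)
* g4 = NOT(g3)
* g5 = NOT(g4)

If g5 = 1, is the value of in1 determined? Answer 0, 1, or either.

g5 = NOT(g4) must be 1, so g4 = 0.
g4 = NOT(g3) must be 0, so g3 = 1.
g3 = NOT(g2) must be 1, so g2 = 0.
Every assignment with g5 = 1 has in1 = 0; there are 1 such assignment(s).
  in0=0, in1=0, in2=0

0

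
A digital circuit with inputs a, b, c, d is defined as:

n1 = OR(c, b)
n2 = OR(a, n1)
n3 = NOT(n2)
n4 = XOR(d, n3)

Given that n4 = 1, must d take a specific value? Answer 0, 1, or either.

either

Both values of d occur among assignments with n4 = 1:
  d=0: a=0, b=0, c=0, d=0
  d=1: a=0, b=0, c=1, d=1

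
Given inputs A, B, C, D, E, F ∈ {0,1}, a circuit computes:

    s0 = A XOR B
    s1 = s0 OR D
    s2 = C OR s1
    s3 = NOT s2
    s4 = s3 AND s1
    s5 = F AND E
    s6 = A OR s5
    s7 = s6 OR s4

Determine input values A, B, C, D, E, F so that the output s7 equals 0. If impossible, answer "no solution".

A=0, B=0, C=0, D=0, E=1, F=0

s7 = s6 OR s4 must be 0, so both s6 = 0 and s4 = 0.
Check with A=0, B=0, C=0, D=0, E=1, F=0:
s0 = A XOR B = 0 XOR 0 = 0
s1 = s0 OR D = 0 OR 0 = 0
s2 = C OR s1 = 0 OR 0 = 0
s3 = NOT s2 = NOT 0 = 1
s4 = s3 AND s1 = 1 AND 0 = 0
s5 = F AND E = 0 AND 1 = 0
s6 = A OR s5 = 0 OR 0 = 0
s7 = s6 OR s4 = 0 OR 0 = 0
So s7 = 0 as required.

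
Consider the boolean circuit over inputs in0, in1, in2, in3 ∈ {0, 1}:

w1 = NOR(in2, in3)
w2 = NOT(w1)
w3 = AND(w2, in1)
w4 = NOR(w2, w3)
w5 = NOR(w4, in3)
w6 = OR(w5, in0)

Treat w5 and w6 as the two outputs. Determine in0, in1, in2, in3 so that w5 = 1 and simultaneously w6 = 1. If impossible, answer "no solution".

in0=0, in1=1, in2=1, in3=0

Check with in0=0, in1=1, in2=1, in3=0:
w1 = NOR(in2, in3) = NOR(1, 0) = 0
w2 = NOT(w1) = NOT 0 = 1
w3 = AND(w2, in1) = AND(1, 1) = 1
w4 = NOR(w2, w3) = NOR(1, 1) = 0
w5 = NOR(w4, in3) = NOR(0, 0) = 1
w6 = OR(w5, in0) = OR(1, 0) = 1
So w5 = 1 and w6 = 1.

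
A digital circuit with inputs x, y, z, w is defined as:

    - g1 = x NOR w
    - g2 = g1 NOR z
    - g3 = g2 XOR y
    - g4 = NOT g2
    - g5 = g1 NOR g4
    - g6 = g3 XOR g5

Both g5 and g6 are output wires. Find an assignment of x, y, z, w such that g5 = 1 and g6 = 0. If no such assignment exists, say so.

x=1, y=0, z=0, w=1

Check with x=1, y=0, z=0, w=1:
g1 = x NOR w = 1 NOR 1 = 0
g2 = g1 NOR z = 0 NOR 0 = 1
g3 = g2 XOR y = 1 XOR 0 = 1
g4 = NOT g2 = NOT 1 = 0
g5 = g1 NOR g4 = 0 NOR 0 = 1
g6 = g3 XOR g5 = 1 XOR 1 = 0
So g5 = 1 and g6 = 0.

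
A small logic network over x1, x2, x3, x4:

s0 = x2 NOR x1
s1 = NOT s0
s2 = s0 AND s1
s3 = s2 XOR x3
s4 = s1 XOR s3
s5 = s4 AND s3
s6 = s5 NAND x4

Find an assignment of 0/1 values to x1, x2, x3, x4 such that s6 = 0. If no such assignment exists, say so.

x1=0 x2=0 x3=1 x4=1

Check with x1=0 x2=0 x3=1 x4=1:
s0 = x2 NOR x1 = 0 NOR 0 = 1
s1 = NOT s0 = NOT 1 = 0
s2 = s0 AND s1 = 1 AND 0 = 0
s3 = s2 XOR x3 = 0 XOR 1 = 1
s4 = s1 XOR s3 = 0 XOR 1 = 1
s5 = s4 AND s3 = 1 AND 1 = 1
s6 = s5 NAND x4 = 1 NAND 1 = 0
So s6 = 0 as required.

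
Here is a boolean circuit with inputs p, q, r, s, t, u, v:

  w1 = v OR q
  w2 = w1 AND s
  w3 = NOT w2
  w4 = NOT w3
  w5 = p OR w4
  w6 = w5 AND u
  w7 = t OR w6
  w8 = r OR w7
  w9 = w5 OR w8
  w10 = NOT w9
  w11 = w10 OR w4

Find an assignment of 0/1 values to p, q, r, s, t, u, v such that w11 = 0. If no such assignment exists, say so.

w11 = w10 OR w4 must be 0, so both w10 = 0 and w4 = 0.
w10 = NOT w9 must be 0, so w9 = 1.
Check with p=1, q=0, r=0, s=0, t=1, u=0, v=1:
w1 = v OR q = 1 OR 0 = 1
w2 = w1 AND s = 1 AND 0 = 0
w3 = NOT w2 = NOT 0 = 1
w4 = NOT w3 = NOT 1 = 0
w5 = p OR w4 = 1 OR 0 = 1
w6 = w5 AND u = 1 AND 0 = 0
w7 = t OR w6 = 1 OR 0 = 1
w8 = r OR w7 = 0 OR 1 = 1
w9 = w5 OR w8 = 1 OR 1 = 1
w10 = NOT w9 = NOT 1 = 0
w11 = w10 OR w4 = 0 OR 0 = 0
So w11 = 0 as required.

p=1, q=0, r=0, s=0, t=1, u=0, v=1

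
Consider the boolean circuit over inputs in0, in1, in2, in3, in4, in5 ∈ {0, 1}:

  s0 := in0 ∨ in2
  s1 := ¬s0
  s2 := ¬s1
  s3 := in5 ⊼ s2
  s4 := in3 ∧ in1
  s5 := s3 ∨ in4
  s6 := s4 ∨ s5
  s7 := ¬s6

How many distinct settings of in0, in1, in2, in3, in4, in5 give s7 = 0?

55

s7 = ¬s6 must be 0, so s6 = 1.
s6 = s4 ∨ s5 must be 1, so at least one of s4, s5 is 1.
Enumerating the 64 input combinations, 55 give s7 = 0 and 9 give s7 = 1.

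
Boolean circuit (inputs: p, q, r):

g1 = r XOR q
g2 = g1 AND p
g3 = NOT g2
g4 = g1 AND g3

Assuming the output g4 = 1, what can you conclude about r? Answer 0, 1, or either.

either

Both values of r occur among assignments with g4 = 1:
  r=0: p=0, q=1, r=0
  r=1: p=0, q=0, r=1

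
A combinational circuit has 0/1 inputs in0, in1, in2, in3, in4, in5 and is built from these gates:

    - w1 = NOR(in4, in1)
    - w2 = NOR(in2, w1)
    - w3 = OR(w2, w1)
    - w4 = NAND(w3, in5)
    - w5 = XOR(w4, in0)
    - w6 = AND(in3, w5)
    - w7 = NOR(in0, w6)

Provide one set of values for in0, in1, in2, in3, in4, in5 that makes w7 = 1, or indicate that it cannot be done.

in0=0 in1=0 in2=0 in3=0 in4=0 in5=0

w7 = NOR(in0, w6) must be 1, so both in0 = 0 and w6 = 0.
w6 = AND(in3, w5) must be 0, so at least one of in3, w5 is 0.
Check with in0=0 in1=0 in2=0 in3=0 in4=0 in5=0:
w1 = NOR(in4, in1) = NOR(0, 0) = 1
w2 = NOR(in2, w1) = NOR(0, 1) = 0
w3 = OR(w2, w1) = OR(0, 1) = 1
w4 = NAND(w3, in5) = NAND(1, 0) = 1
w5 = XOR(w4, in0) = XOR(1, 0) = 1
w6 = AND(in3, w5) = AND(0, 1) = 0
w7 = NOR(in0, w6) = NOR(0, 0) = 1
So w7 = 1 as required.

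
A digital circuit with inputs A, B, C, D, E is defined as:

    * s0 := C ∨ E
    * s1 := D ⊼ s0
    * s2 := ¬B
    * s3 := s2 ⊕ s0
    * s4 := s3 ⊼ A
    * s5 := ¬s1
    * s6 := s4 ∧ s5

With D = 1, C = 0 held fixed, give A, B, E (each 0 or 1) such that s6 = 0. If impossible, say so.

A=0, B=1, E=0

s6 = s4 ∧ s5 must be 0, so at least one of s4, s5 is 0.
Check with D = 1, C = 0 and A=0, B=1, E=0:
s0 = C ∨ E = 0 ∨ 0 = 0
s1 = D ⊼ s0 = 1 ⊼ 0 = 1
s2 = ¬B = ¬1 = 0
s3 = s2 ⊕ s0 = 0 ⊕ 0 = 0
s4 = s3 ⊼ A = 0 ⊼ 0 = 1
s5 = ¬s1 = ¬1 = 0
s6 = s4 ∧ s5 = 1 ∧ 0 = 0
So s6 = 0.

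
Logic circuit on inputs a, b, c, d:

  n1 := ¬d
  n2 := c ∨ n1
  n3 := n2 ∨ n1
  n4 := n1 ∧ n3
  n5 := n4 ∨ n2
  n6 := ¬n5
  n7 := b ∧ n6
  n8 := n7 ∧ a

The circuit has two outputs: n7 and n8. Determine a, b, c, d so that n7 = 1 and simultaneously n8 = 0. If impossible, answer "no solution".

a=0, b=1, c=0, d=1

Check with a=0, b=1, c=0, d=1:
n1 = ¬d = ¬1 = 0
n2 = c ∨ n1 = 0 ∨ 0 = 0
n3 = n2 ∨ n1 = 0 ∨ 0 = 0
n4 = n1 ∧ n3 = 0 ∧ 0 = 0
n5 = n4 ∨ n2 = 0 ∨ 0 = 0
n6 = ¬n5 = ¬0 = 1
n7 = b ∧ n6 = 1 ∧ 1 = 1
n8 = n7 ∧ a = 1 ∧ 0 = 0
So n7 = 1 and n8 = 0.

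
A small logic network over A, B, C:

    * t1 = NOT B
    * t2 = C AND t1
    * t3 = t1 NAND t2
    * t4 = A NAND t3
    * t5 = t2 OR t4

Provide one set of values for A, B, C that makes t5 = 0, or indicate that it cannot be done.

Check with A=1 B=1 C=0:
t1 = NOT B = NOT 1 = 0
t2 = C AND t1 = 0 AND 0 = 0
t3 = t1 NAND t2 = 0 NAND 0 = 1
t4 = A NAND t3 = 1 NAND 1 = 0
t5 = t2 OR t4 = 0 OR 0 = 0
So t5 = 0 as required.

A=1 B=1 C=0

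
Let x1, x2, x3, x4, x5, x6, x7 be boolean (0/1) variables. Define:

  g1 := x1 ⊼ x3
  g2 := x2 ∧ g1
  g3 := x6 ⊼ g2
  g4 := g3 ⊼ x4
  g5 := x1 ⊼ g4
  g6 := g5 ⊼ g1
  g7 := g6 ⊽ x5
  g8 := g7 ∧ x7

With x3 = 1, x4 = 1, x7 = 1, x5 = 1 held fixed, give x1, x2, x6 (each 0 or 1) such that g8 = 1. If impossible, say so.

no solution exists

With x3 = 1, x4 = 1, x7 = 1, x5 = 1 fixed, none of the 8 settings of x1, x2, x6 give g8 = 1.
For example, with x1=0, x2=0, x6=1:
g1 = x1 ⊼ x3 = 0 ⊼ 1 = 1
g2 = x2 ∧ g1 = 0 ∧ 1 = 0
g3 = x6 ⊼ g2 = 1 ⊼ 0 = 1
g4 = g3 ⊼ x4 = 1 ⊼ 1 = 0
g5 = x1 ⊼ g4 = 0 ⊼ 0 = 1
g6 = g5 ⊼ g1 = 1 ⊼ 1 = 0
g7 = g6 ⊽ x5 = 0 ⊽ 1 = 0
g8 = g7 ∧ x7 = 0 ∧ 1 = 0
giving g8 = 0 ≠ 1.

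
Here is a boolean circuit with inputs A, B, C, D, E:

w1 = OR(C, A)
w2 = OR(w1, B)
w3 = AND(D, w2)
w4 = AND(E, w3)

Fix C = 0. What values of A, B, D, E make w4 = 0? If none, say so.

w4 = AND(E, w3) must be 0, so at least one of E, w3 is 0.
Check with C = 0 and A=1, B=0, D=0, E=0:
w1 = OR(C, A) = OR(0, 1) = 1
w2 = OR(w1, B) = OR(1, 0) = 1
w3 = AND(D, w2) = AND(0, 1) = 0
w4 = AND(E, w3) = AND(0, 0) = 0
So w4 = 0.

A=1 B=0 D=0 E=0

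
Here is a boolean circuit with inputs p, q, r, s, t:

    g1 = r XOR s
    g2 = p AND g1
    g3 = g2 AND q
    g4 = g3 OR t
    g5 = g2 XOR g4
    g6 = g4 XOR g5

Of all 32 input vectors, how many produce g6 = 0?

g6 = g4 XOR g5 must be 0, so g4 and g5 are equal.
Enumerating the 32 input combinations, 24 give g6 = 0 and 8 give g6 = 1.

24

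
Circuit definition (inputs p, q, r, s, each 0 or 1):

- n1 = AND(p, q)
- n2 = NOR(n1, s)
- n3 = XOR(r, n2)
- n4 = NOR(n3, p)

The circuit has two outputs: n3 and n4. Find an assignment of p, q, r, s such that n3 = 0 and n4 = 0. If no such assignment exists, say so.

p=1 q=1 r=0 s=1

Check with p=1 q=1 r=0 s=1:
n1 = AND(p, q) = AND(1, 1) = 1
n2 = NOR(n1, s) = NOR(1, 1) = 0
n3 = XOR(r, n2) = XOR(0, 0) = 0
n4 = NOR(n3, p) = NOR(0, 1) = 0
So n3 = 0 and n4 = 0.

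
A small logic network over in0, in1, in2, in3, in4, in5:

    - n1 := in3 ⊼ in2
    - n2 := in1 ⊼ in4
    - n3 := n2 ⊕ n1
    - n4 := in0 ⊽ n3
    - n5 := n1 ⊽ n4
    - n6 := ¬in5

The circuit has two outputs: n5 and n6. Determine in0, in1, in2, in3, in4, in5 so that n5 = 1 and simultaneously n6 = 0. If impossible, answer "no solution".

Check with in0=0, in1=0, in2=1, in3=1, in4=1, in5=1:
n1 = in3 ⊼ in2 = 1 ⊼ 1 = 0
n2 = in1 ⊼ in4 = 0 ⊼ 1 = 1
n3 = n2 ⊕ n1 = 1 ⊕ 0 = 1
n4 = in0 ⊽ n3 = 0 ⊽ 1 = 0
n5 = n1 ⊽ n4 = 0 ⊽ 0 = 1
n6 = ¬in5 = ¬1 = 0
So n5 = 1 and n6 = 0.

in0=0, in1=0, in2=1, in3=1, in4=1, in5=1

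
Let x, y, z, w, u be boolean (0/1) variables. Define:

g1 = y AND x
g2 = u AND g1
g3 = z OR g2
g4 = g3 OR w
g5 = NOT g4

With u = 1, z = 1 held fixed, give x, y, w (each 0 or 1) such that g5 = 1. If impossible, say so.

no solution exists

With u = 1, z = 1 fixed, none of the 8 settings of x, y, w give g5 = 1.
For example, with x=0, y=0, w=0:
g1 = y AND x = 0 AND 0 = 0
g2 = u AND g1 = 1 AND 0 = 0
g3 = z OR g2 = 1 OR 0 = 1
g4 = g3 OR w = 1 OR 0 = 1
g5 = NOT g4 = NOT 1 = 0
giving g5 = 0 ≠ 1.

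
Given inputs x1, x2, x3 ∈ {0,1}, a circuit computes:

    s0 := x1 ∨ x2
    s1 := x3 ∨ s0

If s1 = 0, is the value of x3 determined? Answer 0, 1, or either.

s1 = x3 ∨ s0 must be 0, so both x3 = 0 and s0 = 0.
s0 = x1 ∨ x2 must be 0, so both x1 = 0 and x2 = 0.
Every assignment with s1 = 0 has x3 = 0; there are 1 such assignment(s).
  x1=0, x2=0, x3=0

0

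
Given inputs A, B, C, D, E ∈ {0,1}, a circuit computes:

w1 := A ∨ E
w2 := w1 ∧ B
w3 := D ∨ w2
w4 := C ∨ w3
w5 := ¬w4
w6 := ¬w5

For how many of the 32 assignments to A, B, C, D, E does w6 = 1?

27

w6 = ¬w5 must be 1, so w5 = 0.
Enumerating the 32 input combinations, 27 give w6 = 1 and 5 give w6 = 0.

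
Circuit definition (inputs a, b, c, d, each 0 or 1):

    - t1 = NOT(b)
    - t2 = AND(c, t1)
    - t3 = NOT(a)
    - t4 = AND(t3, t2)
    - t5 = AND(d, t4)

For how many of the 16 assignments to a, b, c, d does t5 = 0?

t5 = AND(d, t4) must be 0, so at least one of d, t4 is 0.
Enumerating the 16 input combinations, 15 give t5 = 0 and 1 give t5 = 1.

15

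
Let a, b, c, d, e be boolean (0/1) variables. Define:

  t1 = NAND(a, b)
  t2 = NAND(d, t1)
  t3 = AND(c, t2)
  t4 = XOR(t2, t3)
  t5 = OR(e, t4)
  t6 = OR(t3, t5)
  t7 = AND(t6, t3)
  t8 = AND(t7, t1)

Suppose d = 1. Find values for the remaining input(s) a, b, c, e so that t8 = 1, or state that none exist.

With d = 1 fixed, none of the 16 settings of a, b, c, e give t8 = 1.
For example, with a=0, b=1, c=0, e=1:
t1 = NAND(a, b) = NAND(0, 1) = 1
t2 = NAND(d, t1) = NAND(1, 1) = 0
t3 = AND(c, t2) = AND(0, 0) = 0
t4 = XOR(t2, t3) = XOR(0, 0) = 0
t5 = OR(e, t4) = OR(1, 0) = 1
t6 = OR(t3, t5) = OR(0, 1) = 1
t7 = AND(t6, t3) = AND(1, 0) = 0
t8 = AND(t7, t1) = AND(0, 1) = 0
giving t8 = 0 ≠ 1.

no solution exists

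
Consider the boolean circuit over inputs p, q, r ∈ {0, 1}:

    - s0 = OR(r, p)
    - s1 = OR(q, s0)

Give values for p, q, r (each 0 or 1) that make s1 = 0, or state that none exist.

s1 = OR(q, s0) must be 0, so both q = 0 and s0 = 0.
s0 = OR(r, p) must be 0, so both r = 0 and p = 0.
Check with p=0 q=0 r=0:
s0 = OR(r, p) = OR(0, 0) = 0
s1 = OR(q, s0) = OR(0, 0) = 0
So s1 = 0 as required.

p=0 q=0 r=0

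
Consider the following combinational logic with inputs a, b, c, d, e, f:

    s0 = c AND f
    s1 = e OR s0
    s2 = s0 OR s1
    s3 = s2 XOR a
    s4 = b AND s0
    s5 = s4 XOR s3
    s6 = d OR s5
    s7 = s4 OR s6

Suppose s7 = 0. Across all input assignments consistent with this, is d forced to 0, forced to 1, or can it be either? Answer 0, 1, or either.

s7 = s4 OR s6 must be 0, so both s4 = 0 and s6 = 0.
s4 = b AND s0 must be 0, so at least one of b, s0 is 0.
Every assignment with s7 = 0 has d = 0; there are 14 such assignment(s).

0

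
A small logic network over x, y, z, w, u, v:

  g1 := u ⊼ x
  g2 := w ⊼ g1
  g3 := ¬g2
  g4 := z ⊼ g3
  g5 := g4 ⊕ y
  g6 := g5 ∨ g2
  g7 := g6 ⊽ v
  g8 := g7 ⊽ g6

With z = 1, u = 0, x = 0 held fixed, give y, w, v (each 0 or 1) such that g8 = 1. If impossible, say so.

Check with z = 1, u = 0, x = 0 and y=0, w=1, v=1:
g1 = u ⊼ x = 0 ⊼ 0 = 1
g2 = w ⊼ g1 = 1 ⊼ 1 = 0
g3 = ¬g2 = ¬0 = 1
g4 = z ⊼ g3 = 1 ⊼ 1 = 0
g5 = g4 ⊕ y = 0 ⊕ 0 = 0
g6 = g5 ∨ g2 = 0 ∨ 0 = 0
g7 = g6 ⊽ v = 0 ⊽ 1 = 0
g8 = g7 ⊽ g6 = 0 ⊽ 0 = 1
So g8 = 1.

y=0, w=1, v=1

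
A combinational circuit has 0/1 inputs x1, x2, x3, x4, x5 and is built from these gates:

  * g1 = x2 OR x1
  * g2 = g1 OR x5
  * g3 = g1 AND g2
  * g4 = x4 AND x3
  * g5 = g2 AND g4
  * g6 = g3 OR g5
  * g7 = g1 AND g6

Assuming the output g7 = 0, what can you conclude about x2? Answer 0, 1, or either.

0

g7 = g1 AND g6 must be 0, so at least one of g1, g6 is 0.
Every assignment with g7 = 0 has x2 = 0; there are 8 such assignment(s).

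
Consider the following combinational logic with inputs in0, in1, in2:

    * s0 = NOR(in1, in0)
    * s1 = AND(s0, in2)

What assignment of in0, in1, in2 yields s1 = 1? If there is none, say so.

s1 = AND(s0, in2) must be 1, so both s0 = 1 and in2 = 1.
s0 = NOR(in1, in0) must be 1, so both in1 = 0 and in0 = 0.
Check with in0=0, in1=0, in2=1:
s0 = NOR(in1, in0) = NOR(0, 0) = 1
s1 = AND(s0, in2) = AND(1, 1) = 1
So s1 = 1 as required.

in0=0, in1=0, in2=1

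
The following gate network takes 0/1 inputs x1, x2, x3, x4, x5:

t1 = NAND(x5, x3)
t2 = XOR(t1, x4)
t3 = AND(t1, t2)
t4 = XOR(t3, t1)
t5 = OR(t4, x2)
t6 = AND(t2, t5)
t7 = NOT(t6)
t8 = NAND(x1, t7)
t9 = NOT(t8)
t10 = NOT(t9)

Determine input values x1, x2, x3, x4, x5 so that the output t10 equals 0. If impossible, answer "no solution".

t10 = NOT(t9) must be 0, so t9 = 1.
Check with x1=1, x2=0, x3=0, x4=1, x5=0:
t1 = NAND(x5, x3) = NAND(0, 0) = 1
t2 = XOR(t1, x4) = XOR(1, 1) = 0
t3 = AND(t1, t2) = AND(1, 0) = 0
t4 = XOR(t3, t1) = XOR(0, 1) = 1
t5 = OR(t4, x2) = OR(1, 0) = 1
t6 = AND(t2, t5) = AND(0, 1) = 0
t7 = NOT(t6) = NOT 0 = 1
t8 = NAND(x1, t7) = NAND(1, 1) = 0
t9 = NOT(t8) = NOT 0 = 1
t10 = NOT(t9) = NOT 1 = 0
So t10 = 0 as required.

x1=1, x2=0, x3=0, x4=1, x5=0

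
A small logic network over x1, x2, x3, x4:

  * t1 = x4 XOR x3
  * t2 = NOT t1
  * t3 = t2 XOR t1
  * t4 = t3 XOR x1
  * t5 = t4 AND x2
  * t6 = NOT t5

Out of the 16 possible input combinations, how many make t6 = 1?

t6 = NOT t5 must be 1, so t5 = 0.
Enumerating the 16 input combinations, 12 give t6 = 1 and 4 give t6 = 0.

12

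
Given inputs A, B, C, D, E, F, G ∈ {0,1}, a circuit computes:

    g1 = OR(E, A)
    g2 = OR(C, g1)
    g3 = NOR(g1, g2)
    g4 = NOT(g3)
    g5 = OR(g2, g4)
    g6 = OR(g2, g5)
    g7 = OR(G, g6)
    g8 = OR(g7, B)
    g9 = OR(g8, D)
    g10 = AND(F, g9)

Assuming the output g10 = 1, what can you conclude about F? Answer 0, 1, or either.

g10 = AND(F, g9) must be 1, so both F = 1 and g9 = 1.
g9 = OR(g8, D) must be 1, so at least one of g8, D is 1.
Every assignment with g10 = 1 has F = 1; there are 63 such assignment(s).

1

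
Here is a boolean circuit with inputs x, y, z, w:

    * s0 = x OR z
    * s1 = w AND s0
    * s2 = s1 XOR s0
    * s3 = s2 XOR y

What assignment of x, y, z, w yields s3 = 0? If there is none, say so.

x=1 y=0 z=0 w=1

Check with x=1 y=0 z=0 w=1:
s0 = x OR z = 1 OR 0 = 1
s1 = w AND s0 = 1 AND 1 = 1
s2 = s1 XOR s0 = 1 XOR 1 = 0
s3 = s2 XOR y = 0 XOR 0 = 0
So s3 = 0 as required.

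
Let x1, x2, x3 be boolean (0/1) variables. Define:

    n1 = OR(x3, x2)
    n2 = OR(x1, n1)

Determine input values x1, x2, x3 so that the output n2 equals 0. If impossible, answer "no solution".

n2 = OR(x1, n1) must be 0, so both x1 = 0 and n1 = 0.
n1 = OR(x3, x2) must be 0, so both x3 = 0 and x2 = 0.
Check with x1=0, x2=0, x3=0:
n1 = OR(x3, x2) = OR(0, 0) = 0
n2 = OR(x1, n1) = OR(0, 0) = 0
So n2 = 0 as required.

x1=0, x2=0, x3=0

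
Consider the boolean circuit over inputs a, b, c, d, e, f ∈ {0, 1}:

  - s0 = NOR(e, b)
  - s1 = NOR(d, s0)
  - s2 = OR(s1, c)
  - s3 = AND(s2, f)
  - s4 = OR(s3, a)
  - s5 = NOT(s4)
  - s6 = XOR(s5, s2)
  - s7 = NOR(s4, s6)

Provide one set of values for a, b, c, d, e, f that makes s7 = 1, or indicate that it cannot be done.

s7 = NOR(s4, s6) must be 1, so both s4 = 0 and s6 = 0.
s4 = OR(s3, a) must be 0, so both s3 = 0 and a = 0.
s6 = XOR(s5, s2) must be 0, so s5 and s2 are equal.
Check with a=0 b=0 c=1 d=1 e=0 f=0:
s0 = NOR(e, b) = NOR(0, 0) = 1
s1 = NOR(d, s0) = NOR(1, 1) = 0
s2 = OR(s1, c) = OR(0, 1) = 1
s3 = AND(s2, f) = AND(1, 0) = 0
s4 = OR(s3, a) = OR(0, 0) = 0
s5 = NOT(s4) = NOT 0 = 1
s6 = XOR(s5, s2) = XOR(1, 1) = 0
s7 = NOR(s4, s6) = NOR(0, 0) = 1
So s7 = 1 as required.

a=0 b=0 c=1 d=1 e=0 f=0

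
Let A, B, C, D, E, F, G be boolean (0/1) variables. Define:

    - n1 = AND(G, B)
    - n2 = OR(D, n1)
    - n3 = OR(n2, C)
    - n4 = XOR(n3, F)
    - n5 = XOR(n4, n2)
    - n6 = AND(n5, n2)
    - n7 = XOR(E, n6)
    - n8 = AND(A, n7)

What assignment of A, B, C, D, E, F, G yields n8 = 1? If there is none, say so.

A=1 B=0 C=1 D=1 E=1 F=0 G=0

n8 = AND(A, n7) must be 1, so both A = 1 and n7 = 1.
n7 = XOR(E, n6) must be 1, so E and n6 differ.
Check with A=1 B=0 C=1 D=1 E=1 F=0 G=0:
n1 = AND(G, B) = AND(0, 0) = 0
n2 = OR(D, n1) = OR(1, 0) = 1
n3 = OR(n2, C) = OR(1, 1) = 1
n4 = XOR(n3, F) = XOR(1, 0) = 1
n5 = XOR(n4, n2) = XOR(1, 1) = 0
n6 = AND(n5, n2) = AND(0, 1) = 0
n7 = XOR(E, n6) = XOR(1, 0) = 1
n8 = AND(A, n7) = AND(1, 1) = 1
So n8 = 1 as required.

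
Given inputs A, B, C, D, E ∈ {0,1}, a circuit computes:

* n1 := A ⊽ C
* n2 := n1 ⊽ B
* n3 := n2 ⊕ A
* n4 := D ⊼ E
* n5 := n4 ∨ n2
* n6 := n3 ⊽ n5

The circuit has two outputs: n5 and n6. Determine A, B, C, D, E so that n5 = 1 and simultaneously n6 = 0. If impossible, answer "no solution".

Check with A=1 B=0 C=1 D=1 E=0:
n1 = A ⊽ C = 1 ⊽ 1 = 0
n2 = n1 ⊽ B = 0 ⊽ 0 = 1
n3 = n2 ⊕ A = 1 ⊕ 1 = 0
n4 = D ⊼ E = 1 ⊼ 0 = 1
n5 = n4 ∨ n2 = 1 ∨ 1 = 1
n6 = n3 ⊽ n5 = 0 ⊽ 1 = 0
So n5 = 1 and n6 = 0.

A=1 B=0 C=1 D=1 E=0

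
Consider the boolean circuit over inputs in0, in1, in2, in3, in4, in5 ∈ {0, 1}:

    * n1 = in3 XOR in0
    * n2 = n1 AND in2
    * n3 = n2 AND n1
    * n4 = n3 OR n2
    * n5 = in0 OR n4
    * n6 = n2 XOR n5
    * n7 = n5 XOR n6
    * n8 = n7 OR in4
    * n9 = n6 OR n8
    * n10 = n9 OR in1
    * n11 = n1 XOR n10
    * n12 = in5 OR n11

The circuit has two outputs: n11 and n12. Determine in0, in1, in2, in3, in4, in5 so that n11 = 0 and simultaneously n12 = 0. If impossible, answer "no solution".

Check with in0=1, in1=0, in2=1, in3=0, in4=0, in5=0:
n1 = in3 XOR in0 = 0 XOR 1 = 1
n2 = n1 AND in2 = 1 AND 1 = 1
n3 = n2 AND n1 = 1 AND 1 = 1
n4 = n3 OR n2 = 1 OR 1 = 1
n5 = in0 OR n4 = 1 OR 1 = 1
n6 = n2 XOR n5 = 1 XOR 1 = 0
n7 = n5 XOR n6 = 1 XOR 0 = 1
n8 = n7 OR in4 = 1 OR 0 = 1
n9 = n6 OR n8 = 0 OR 1 = 1
n10 = n9 OR in1 = 1 OR 0 = 1
n11 = n1 XOR n10 = 1 XOR 1 = 0
n12 = in5 OR n11 = 0 OR 0 = 0
So n11 = 0 and n12 = 0.

in0=1, in1=0, in2=1, in3=0, in4=0, in5=0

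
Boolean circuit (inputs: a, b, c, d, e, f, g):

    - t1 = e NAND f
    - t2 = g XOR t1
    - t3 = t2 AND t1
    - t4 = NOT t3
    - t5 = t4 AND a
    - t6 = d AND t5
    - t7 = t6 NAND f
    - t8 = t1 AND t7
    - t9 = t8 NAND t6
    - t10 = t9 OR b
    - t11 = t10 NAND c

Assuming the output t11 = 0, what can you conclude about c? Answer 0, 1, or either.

t11 = t10 NAND c must be 0, so both t10 = 1 and c = 1.
Every assignment with t11 = 0 has c = 1; there are 62 such assignment(s).

1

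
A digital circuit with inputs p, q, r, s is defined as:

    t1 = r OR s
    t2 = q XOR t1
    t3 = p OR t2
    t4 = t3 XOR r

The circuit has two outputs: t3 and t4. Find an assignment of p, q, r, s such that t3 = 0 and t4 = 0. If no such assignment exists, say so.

p=0, q=1, r=0, s=1

Check with p=0, q=1, r=0, s=1:
t1 = r OR s = 0 OR 1 = 1
t2 = q XOR t1 = 1 XOR 1 = 0
t3 = p OR t2 = 0 OR 0 = 0
t4 = t3 XOR r = 0 XOR 0 = 0
So t3 = 0 and t4 = 0.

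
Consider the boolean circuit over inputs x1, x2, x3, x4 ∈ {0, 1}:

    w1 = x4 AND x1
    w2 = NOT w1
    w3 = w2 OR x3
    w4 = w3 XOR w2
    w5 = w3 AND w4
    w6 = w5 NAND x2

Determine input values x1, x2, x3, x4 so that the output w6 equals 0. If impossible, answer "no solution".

x1=1, x2=1, x3=1, x4=1

Check with x1=1, x2=1, x3=1, x4=1:
w1 = x4 AND x1 = 1 AND 1 = 1
w2 = NOT w1 = NOT 1 = 0
w3 = w2 OR x3 = 0 OR 1 = 1
w4 = w3 XOR w2 = 1 XOR 0 = 1
w5 = w3 AND w4 = 1 AND 1 = 1
w6 = w5 NAND x2 = 1 NAND 1 = 0
So w6 = 0 as required.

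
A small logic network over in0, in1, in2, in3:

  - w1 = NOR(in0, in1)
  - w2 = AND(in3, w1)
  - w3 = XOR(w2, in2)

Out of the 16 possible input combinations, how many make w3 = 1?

w3 = XOR(w2, in2) must be 1, so w2 and in2 differ.
Enumerating the 16 input combinations, 8 give w3 = 1 and 8 give w3 = 0.

8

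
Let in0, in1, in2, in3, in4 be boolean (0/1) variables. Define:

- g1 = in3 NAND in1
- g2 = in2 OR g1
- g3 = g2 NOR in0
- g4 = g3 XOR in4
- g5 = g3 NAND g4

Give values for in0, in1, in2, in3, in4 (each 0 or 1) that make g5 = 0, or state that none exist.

Check with in0=0 in1=1 in2=0 in3=1 in4=0:
g1 = in3 NAND in1 = 1 NAND 1 = 0
g2 = in2 OR g1 = 0 OR 0 = 0
g3 = g2 NOR in0 = 0 NOR 0 = 1
g4 = g3 XOR in4 = 1 XOR 0 = 1
g5 = g3 NAND g4 = 1 NAND 1 = 0
So g5 = 0 as required.

in0=0 in1=1 in2=0 in3=1 in4=0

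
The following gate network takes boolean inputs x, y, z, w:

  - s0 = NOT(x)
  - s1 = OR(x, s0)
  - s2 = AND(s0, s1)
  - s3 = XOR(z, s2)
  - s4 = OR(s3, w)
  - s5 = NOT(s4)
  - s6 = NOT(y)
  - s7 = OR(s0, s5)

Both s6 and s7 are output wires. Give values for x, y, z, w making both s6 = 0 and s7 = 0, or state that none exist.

x=1, y=1, z=0, w=1

Check with x=1, y=1, z=0, w=1:
s0 = NOT(x) = NOT 1 = 0
s1 = OR(x, s0) = OR(1, 0) = 1
s2 = AND(s0, s1) = AND(0, 1) = 0
s3 = XOR(z, s2) = XOR(0, 0) = 0
s4 = OR(s3, w) = OR(0, 1) = 1
s5 = NOT(s4) = NOT 1 = 0
s6 = NOT(y) = NOT 1 = 0
s7 = OR(s0, s5) = OR(0, 0) = 0
So s6 = 0 and s7 = 0.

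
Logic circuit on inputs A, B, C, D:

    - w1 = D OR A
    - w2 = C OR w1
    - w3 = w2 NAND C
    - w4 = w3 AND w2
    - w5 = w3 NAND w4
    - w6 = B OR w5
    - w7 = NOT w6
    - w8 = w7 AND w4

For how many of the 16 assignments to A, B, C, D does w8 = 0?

13

w8 = w7 AND w4 must be 0, so at least one of w7, w4 is 0.
Enumerating the 16 input combinations, 13 give w8 = 0 and 3 give w8 = 1.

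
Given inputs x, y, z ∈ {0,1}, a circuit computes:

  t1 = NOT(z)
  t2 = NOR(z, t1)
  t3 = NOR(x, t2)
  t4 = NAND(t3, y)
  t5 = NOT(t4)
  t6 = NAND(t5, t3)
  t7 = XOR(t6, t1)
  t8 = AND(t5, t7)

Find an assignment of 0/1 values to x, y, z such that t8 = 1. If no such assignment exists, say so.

x=0 y=1 z=0

t8 = AND(t5, t7) must be 1, so both t5 = 1 and t7 = 1.
t5 = NOT(t4) must be 1, so t4 = 0.
Check with x=0 y=1 z=0:
t1 = NOT(z) = NOT 0 = 1
t2 = NOR(z, t1) = NOR(0, 1) = 0
t3 = NOR(x, t2) = NOR(0, 0) = 1
t4 = NAND(t3, y) = NAND(1, 1) = 0
t5 = NOT(t4) = NOT 0 = 1
t6 = NAND(t5, t3) = NAND(1, 1) = 0
t7 = XOR(t6, t1) = XOR(0, 1) = 1
t8 = AND(t5, t7) = AND(1, 1) = 1
So t8 = 1 as required.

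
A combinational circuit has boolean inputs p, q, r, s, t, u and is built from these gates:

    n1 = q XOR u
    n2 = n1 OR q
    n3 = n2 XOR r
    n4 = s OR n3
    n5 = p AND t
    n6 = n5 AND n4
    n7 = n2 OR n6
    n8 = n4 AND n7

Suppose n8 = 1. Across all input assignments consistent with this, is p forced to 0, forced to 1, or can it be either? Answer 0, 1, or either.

Both values of p occur among assignments with n8 = 1:
  p=0: p=0, q=0, r=0, s=0, t=0, u=1
  p=1: p=1, q=0, r=0, s=0, t=0, u=1

either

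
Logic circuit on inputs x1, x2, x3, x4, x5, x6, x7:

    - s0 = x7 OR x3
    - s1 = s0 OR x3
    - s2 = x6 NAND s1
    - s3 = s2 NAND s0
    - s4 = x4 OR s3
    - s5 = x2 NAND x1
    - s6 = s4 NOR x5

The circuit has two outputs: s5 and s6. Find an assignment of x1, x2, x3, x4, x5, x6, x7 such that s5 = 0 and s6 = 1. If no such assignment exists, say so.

x1=1, x2=1, x3=1, x4=0, x5=0, x6=0, x7=1

Check with x1=1, x2=1, x3=1, x4=0, x5=0, x6=0, x7=1:
s0 = x7 OR x3 = 1 OR 1 = 1
s1 = s0 OR x3 = 1 OR 1 = 1
s2 = x6 NAND s1 = 0 NAND 1 = 1
s3 = s2 NAND s0 = 1 NAND 1 = 0
s4 = x4 OR s3 = 0 OR 0 = 0
s5 = x2 NAND x1 = 1 NAND 1 = 0
s6 = s4 NOR x5 = 0 NOR 0 = 1
So s5 = 0 and s6 = 1.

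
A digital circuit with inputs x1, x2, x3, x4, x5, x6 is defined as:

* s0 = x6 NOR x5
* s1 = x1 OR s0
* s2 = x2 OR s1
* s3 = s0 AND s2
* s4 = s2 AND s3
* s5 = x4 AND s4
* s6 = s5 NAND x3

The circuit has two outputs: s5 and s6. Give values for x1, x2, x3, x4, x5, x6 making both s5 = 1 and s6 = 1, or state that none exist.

Check with x1=1 x2=1 x3=0 x4=1 x5=0 x6=0:
s0 = x6 NOR x5 = 0 NOR 0 = 1
s1 = x1 OR s0 = 1 OR 1 = 1
s2 = x2 OR s1 = 1 OR 1 = 1
s3 = s0 AND s2 = 1 AND 1 = 1
s4 = s2 AND s3 = 1 AND 1 = 1
s5 = x4 AND s4 = 1 AND 1 = 1
s6 = s5 NAND x3 = 1 NAND 0 = 1
So s5 = 1 and s6 = 1.

x1=1 x2=1 x3=0 x4=1 x5=0 x6=0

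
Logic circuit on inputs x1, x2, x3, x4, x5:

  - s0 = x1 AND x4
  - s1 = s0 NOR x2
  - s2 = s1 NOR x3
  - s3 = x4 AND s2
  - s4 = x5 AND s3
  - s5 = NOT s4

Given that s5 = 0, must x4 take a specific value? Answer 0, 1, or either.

s5 = NOT s4 must be 0, so s4 = 1.
Every assignment with s5 = 0 has x4 = 1; there are 3 such assignment(s).
  x1=0, x2=1, x3=0, x4=1, x5=1
  x1=1, x2=0, x3=0, x4=1, x5=1
  x1=1, x2=1, x3=0, x4=1, x5=1

1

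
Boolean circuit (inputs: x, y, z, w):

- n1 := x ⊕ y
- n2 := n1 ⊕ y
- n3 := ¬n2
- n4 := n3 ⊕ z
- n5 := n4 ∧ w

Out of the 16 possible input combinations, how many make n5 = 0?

n5 = n4 ∧ w must be 0, so at least one of n4, w is 0.
Enumerating the 16 input combinations, 12 give n5 = 0 and 4 give n5 = 1.

12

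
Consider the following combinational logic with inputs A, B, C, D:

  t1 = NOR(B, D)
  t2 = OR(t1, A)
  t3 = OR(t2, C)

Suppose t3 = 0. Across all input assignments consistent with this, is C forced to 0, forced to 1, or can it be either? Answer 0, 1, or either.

t3 = OR(t2, C) must be 0, so both t2 = 0 and C = 0.
t2 = OR(t1, A) must be 0, so both t1 = 0 and A = 0.
t1 = NOR(B, D) must be 0, so at least one of B, D is 1.
Every assignment with t3 = 0 has C = 0; there are 3 such assignment(s).
  A=0, B=0, C=0, D=1
  A=0, B=1, C=0, D=0
  A=0, B=1, C=0, D=1

0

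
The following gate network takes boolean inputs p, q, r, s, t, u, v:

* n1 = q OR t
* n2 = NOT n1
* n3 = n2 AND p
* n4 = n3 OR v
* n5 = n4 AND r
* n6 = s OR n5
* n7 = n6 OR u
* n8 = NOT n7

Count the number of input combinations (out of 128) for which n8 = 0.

n8 = NOT n7 must be 0, so n7 = 1.
Enumerating the 128 input combinations, 105 give n8 = 0 and 23 give n8 = 1.

105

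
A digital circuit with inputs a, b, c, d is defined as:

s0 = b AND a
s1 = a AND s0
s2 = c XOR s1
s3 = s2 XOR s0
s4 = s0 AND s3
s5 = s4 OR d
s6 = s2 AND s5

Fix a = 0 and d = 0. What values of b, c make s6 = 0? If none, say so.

b=1 c=1

Check with a = 0 and d = 0 and b=1, c=1:
s0 = b AND a = 1 AND 0 = 0
s1 = a AND s0 = 0 AND 0 = 0
s2 = c XOR s1 = 1 XOR 0 = 1
s3 = s2 XOR s0 = 1 XOR 0 = 1
s4 = s0 AND s3 = 0 AND 1 = 0
s5 = s4 OR d = 0 OR 0 = 0
s6 = s2 AND s5 = 1 AND 0 = 0
So s6 = 0.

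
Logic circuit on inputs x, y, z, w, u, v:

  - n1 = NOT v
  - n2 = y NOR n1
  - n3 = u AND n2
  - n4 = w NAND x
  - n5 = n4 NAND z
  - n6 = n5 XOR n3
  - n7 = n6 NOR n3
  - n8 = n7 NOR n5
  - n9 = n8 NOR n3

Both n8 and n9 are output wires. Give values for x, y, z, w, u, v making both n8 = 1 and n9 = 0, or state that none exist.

Check with x=0, y=0, z=1, w=1, u=1, v=1:
n1 = NOT v = NOT 1 = 0
n2 = y NOR n1 = 0 NOR 0 = 1
n3 = u AND n2 = 1 AND 1 = 1
n4 = w NAND x = 1 NAND 0 = 1
n5 = n4 NAND z = 1 NAND 1 = 0
n6 = n5 XOR n3 = 0 XOR 1 = 1
n7 = n6 NOR n3 = 1 NOR 1 = 0
n8 = n7 NOR n5 = 0 NOR 0 = 1
n9 = n8 NOR n3 = 1 NOR 1 = 0
So n8 = 1 and n9 = 0.

x=0, y=0, z=1, w=1, u=1, v=1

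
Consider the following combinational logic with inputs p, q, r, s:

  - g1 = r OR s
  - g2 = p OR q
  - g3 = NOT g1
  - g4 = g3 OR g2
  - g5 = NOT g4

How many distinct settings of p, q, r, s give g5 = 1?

3

g5 = NOT g4 must be 1, so g4 = 0.
g4 = g3 OR g2 must be 0, so both g3 = 0 and g2 = 0.
Enumerating the 16 input combinations, 3 give g5 = 1 and 13 give g5 = 0.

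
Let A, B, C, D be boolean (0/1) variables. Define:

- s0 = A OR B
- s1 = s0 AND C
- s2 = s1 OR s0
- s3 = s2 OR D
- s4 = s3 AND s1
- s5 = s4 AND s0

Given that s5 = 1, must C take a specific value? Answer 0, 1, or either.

1

s5 = s4 AND s0 must be 1, so both s4 = 1 and s0 = 1.
Every assignment with s5 = 1 has C = 1; there are 6 such assignment(s).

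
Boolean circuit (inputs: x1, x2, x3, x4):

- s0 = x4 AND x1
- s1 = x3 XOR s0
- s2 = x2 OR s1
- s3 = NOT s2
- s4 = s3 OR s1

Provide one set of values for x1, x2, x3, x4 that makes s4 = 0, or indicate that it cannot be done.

x1=1, x2=1, x3=0, x4=0

s4 = s3 OR s1 must be 0, so both s3 = 0 and s1 = 0.
s3 = NOT s2 must be 0, so s2 = 1.
s1 = x3 XOR s0 must be 0, so x3 and s0 are equal.
Check with x1=1, x2=1, x3=0, x4=0:
s0 = x4 AND x1 = 0 AND 1 = 0
s1 = x3 XOR s0 = 0 XOR 0 = 0
s2 = x2 OR s1 = 1 OR 0 = 1
s3 = NOT s2 = NOT 1 = 0
s4 = s3 OR s1 = 0 OR 0 = 0
So s4 = 0 as required.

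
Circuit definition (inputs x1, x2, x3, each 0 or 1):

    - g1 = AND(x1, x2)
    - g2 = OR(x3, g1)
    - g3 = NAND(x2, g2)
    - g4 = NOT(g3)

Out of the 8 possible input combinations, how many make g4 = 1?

3

g4 = NOT(g3) must be 1, so g3 = 0.
Satisfying assignments:
  x1=0, x2=1, x3=1
  x1=1, x2=1, x3=0
  x1=1, x2=1, x3=1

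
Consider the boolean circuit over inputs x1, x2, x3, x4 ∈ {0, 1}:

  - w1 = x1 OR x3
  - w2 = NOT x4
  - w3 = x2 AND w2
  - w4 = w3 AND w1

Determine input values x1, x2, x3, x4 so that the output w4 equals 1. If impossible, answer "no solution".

w4 = w3 AND w1 must be 1, so both w3 = 1 and w1 = 1.
w3 = x2 AND w2 must be 1, so both x2 = 1 and w2 = 1.
Check with x1=0 x2=1 x3=1 x4=0:
w1 = x1 OR x3 = 0 OR 1 = 1
w2 = NOT x4 = NOT 0 = 1
w3 = x2 AND w2 = 1 AND 1 = 1
w4 = w3 AND w1 = 1 AND 1 = 1
So w4 = 1 as required.

x1=0 x2=1 x3=1 x4=0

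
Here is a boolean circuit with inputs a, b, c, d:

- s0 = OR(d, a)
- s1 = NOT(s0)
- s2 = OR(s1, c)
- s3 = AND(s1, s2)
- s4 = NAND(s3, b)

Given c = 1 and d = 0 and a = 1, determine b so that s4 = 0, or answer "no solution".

no solution exists

With c = 1 and d = 0 and a = 1 fixed, none of the 2 settings of b give s4 = 0.
For example, with b=0:
s0 = OR(d, a) = OR(0, 1) = 1
s1 = NOT(s0) = NOT 1 = 0
s2 = OR(s1, c) = OR(0, 1) = 1
s3 = AND(s1, s2) = AND(0, 1) = 0
s4 = NAND(s3, b) = NAND(0, 0) = 1
giving s4 = 1 ≠ 0.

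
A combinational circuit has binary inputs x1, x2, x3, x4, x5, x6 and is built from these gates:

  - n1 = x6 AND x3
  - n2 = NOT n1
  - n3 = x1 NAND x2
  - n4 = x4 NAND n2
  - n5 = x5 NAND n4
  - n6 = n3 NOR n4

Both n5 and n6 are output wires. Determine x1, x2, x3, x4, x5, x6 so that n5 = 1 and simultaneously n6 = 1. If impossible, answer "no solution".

x1=1, x2=1, x3=0, x4=1, x5=1, x6=1

Check with x1=1, x2=1, x3=0, x4=1, x5=1, x6=1:
n1 = x6 AND x3 = 1 AND 0 = 0
n2 = NOT n1 = NOT 0 = 1
n3 = x1 NAND x2 = 1 NAND 1 = 0
n4 = x4 NAND n2 = 1 NAND 1 = 0
n5 = x5 NAND n4 = 1 NAND 0 = 1
n6 = n3 NOR n4 = 0 NOR 0 = 1
So n5 = 1 and n6 = 1.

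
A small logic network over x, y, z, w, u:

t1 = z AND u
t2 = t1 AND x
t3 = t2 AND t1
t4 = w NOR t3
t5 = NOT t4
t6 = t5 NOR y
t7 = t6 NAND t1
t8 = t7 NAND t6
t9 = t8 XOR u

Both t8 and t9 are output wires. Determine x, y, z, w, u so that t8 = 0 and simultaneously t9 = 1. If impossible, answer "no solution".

x=1 y=0 z=0 w=0 u=1

Check with x=1 y=0 z=0 w=0 u=1:
t1 = z AND u = 0 AND 1 = 0
t2 = t1 AND x = 0 AND 1 = 0
t3 = t2 AND t1 = 0 AND 0 = 0
t4 = w NOR t3 = 0 NOR 0 = 1
t5 = NOT t4 = NOT 1 = 0
t6 = t5 NOR y = 0 NOR 0 = 1
t7 = t6 NAND t1 = 1 NAND 0 = 1
t8 = t7 NAND t6 = 1 NAND 1 = 0
t9 = t8 XOR u = 0 XOR 1 = 1
So t8 = 0 and t9 = 1.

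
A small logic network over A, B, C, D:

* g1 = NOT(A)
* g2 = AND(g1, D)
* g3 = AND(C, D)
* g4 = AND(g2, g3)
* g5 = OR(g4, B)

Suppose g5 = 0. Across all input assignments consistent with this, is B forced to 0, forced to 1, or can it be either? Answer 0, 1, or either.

0

g5 = OR(g4, B) must be 0, so both g4 = 0 and B = 0.
Every assignment with g5 = 0 has B = 0; there are 7 such assignment(s).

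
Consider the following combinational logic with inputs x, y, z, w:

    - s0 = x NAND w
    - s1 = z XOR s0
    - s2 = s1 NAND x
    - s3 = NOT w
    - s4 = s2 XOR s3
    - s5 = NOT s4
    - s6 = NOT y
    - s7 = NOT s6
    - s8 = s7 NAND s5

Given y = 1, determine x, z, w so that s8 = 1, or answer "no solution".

x=0 z=1 w=1

s8 = s7 NAND s5 must be 1, so at least one of s7, s5 is 0.
Check with y = 1 and x=0, z=1, w=1:
s0 = x NAND w = 0 NAND 1 = 1
s1 = z XOR s0 = 1 XOR 1 = 0
s2 = s1 NAND x = 0 NAND 0 = 1
s3 = NOT w = NOT 1 = 0
s4 = s2 XOR s3 = 1 XOR 0 = 1
s5 = NOT s4 = NOT 1 = 0
s6 = NOT y = NOT 1 = 0
s7 = NOT s6 = NOT 0 = 1
s8 = s7 NAND s5 = 1 NAND 0 = 1
So s8 = 1.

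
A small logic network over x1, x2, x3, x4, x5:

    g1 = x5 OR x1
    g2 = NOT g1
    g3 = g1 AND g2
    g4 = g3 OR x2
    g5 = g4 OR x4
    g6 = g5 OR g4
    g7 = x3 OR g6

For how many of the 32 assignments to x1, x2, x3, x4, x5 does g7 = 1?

28

g7 = x3 OR g6 must be 1, so at least one of x3, g6 is 1.
Enumerating the 32 input combinations, 28 give g7 = 1 and 4 give g7 = 0.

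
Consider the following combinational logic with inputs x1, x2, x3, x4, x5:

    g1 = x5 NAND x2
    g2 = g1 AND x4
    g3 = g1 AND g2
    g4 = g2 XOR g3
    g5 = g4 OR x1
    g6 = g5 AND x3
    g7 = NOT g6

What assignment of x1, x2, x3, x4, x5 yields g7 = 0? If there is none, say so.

x1=1 x2=0 x3=1 x4=1 x5=0

g7 = NOT g6 must be 0, so g6 = 1.
g6 = g5 AND x3 must be 1, so both g5 = 1 and x3 = 1.
g5 = g4 OR x1 must be 1, so at least one of g4, x1 is 1.
Check with x1=1 x2=0 x3=1 x4=1 x5=0:
g1 = x5 NAND x2 = 0 NAND 0 = 1
g2 = g1 AND x4 = 1 AND 1 = 1
g3 = g1 AND g2 = 1 AND 1 = 1
g4 = g2 XOR g3 = 1 XOR 1 = 0
g5 = g4 OR x1 = 0 OR 1 = 1
g6 = g5 AND x3 = 1 AND 1 = 1
g7 = NOT g6 = NOT 1 = 0
So g7 = 0 as required.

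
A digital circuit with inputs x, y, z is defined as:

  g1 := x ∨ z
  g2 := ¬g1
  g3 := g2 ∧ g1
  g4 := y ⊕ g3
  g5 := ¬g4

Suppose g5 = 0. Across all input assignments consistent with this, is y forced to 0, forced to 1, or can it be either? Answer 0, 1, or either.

1

g5 = ¬g4 must be 0, so g4 = 1.
Every assignment with g5 = 0 has y = 1; there are 4 such assignment(s).
  x=0, y=1, z=0
  x=0, y=1, z=1
  x=1, y=1, z=0
  x=1, y=1, z=1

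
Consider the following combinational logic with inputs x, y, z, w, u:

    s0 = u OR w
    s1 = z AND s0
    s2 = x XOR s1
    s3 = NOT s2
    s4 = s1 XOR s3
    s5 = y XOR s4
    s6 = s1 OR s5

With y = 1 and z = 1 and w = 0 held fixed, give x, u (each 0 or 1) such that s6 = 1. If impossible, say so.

x=1, u=1

s6 = s1 OR s5 must be 1, so at least one of s1, s5 is 1.
Check with y = 1 and z = 1 and w = 0 and x=1, u=1:
s0 = u OR w = 1 OR 0 = 1
s1 = z AND s0 = 1 AND 1 = 1
s2 = x XOR s1 = 1 XOR 1 = 0
s3 = NOT s2 = NOT 0 = 1
s4 = s1 XOR s3 = 1 XOR 1 = 0
s5 = y XOR s4 = 1 XOR 0 = 1
s6 = s1 OR s5 = 1 OR 1 = 1
So s6 = 1.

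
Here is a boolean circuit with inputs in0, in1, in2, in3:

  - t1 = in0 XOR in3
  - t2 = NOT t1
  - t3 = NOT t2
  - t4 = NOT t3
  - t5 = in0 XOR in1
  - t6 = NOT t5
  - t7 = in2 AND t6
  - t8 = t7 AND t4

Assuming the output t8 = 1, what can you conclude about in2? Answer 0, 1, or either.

t8 = t7 AND t4 must be 1, so both t7 = 1 and t4 = 1.
t7 = in2 AND t6 must be 1, so both in2 = 1 and t6 = 1.
t4 = NOT t3 must be 1, so t3 = 0.
Every assignment with t8 = 1 has in2 = 1; there are 2 such assignment(s).
  in0=0, in1=0, in2=1, in3=0
  in0=1, in1=1, in2=1, in3=1

1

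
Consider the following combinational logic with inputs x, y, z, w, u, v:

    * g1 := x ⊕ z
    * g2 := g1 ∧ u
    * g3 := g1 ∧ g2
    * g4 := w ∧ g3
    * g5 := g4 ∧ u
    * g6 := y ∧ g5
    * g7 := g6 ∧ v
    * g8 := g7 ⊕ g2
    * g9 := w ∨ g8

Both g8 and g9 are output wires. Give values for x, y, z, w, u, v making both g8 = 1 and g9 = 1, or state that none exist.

Check with x=0, y=1, z=1, w=0, u=1, v=0:
g1 = x ⊕ z = 0 ⊕ 1 = 1
g2 = g1 ∧ u = 1 ∧ 1 = 1
g3 = g1 ∧ g2 = 1 ∧ 1 = 1
g4 = w ∧ g3 = 0 ∧ 1 = 0
g5 = g4 ∧ u = 0 ∧ 1 = 0
g6 = y ∧ g5 = 1 ∧ 0 = 0
g7 = g6 ∧ v = 0 ∧ 0 = 0
g8 = g7 ⊕ g2 = 0 ⊕ 1 = 1
g9 = w ∨ g8 = 0 ∨ 1 = 1
So g8 = 1 and g9 = 1.

x=0, y=1, z=1, w=0, u=1, v=0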